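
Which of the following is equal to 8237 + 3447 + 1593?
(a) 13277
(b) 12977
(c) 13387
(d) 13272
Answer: a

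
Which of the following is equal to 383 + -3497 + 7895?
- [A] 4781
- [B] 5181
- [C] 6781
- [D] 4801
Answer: A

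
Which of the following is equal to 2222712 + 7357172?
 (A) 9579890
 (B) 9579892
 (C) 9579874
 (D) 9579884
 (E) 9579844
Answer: D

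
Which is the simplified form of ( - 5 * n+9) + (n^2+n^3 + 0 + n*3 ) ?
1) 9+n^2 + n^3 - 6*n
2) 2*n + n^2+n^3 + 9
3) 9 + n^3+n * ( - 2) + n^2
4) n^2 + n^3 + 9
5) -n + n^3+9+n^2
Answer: 3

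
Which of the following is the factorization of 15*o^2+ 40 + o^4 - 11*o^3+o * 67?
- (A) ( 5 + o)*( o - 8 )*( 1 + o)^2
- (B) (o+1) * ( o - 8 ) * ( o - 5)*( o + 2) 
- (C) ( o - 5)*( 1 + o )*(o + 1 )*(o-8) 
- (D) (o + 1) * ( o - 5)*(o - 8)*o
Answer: C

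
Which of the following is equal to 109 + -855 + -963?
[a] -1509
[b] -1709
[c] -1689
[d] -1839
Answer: b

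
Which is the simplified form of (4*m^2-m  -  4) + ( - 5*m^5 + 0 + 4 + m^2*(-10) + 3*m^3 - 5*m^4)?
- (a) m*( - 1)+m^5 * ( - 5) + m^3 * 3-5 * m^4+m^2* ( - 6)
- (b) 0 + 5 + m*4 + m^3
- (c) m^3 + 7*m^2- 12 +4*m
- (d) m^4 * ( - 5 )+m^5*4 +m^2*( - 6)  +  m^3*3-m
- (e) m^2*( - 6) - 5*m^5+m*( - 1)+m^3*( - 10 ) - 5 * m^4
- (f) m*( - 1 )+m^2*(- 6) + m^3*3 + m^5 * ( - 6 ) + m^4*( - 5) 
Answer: a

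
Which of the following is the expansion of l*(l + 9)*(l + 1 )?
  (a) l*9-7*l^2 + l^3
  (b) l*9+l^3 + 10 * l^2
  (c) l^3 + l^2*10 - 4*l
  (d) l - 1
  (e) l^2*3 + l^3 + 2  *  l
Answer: b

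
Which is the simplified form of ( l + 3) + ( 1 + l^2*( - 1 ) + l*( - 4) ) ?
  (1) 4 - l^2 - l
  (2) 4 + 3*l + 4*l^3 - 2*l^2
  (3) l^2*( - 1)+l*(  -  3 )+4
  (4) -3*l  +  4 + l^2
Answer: 3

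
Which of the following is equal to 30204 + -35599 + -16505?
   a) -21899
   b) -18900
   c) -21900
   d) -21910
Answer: c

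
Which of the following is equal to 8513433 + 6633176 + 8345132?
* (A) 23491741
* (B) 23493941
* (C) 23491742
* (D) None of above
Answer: A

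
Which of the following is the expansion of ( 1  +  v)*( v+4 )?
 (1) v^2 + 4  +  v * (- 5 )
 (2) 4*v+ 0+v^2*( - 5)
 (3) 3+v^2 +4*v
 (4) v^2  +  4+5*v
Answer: 4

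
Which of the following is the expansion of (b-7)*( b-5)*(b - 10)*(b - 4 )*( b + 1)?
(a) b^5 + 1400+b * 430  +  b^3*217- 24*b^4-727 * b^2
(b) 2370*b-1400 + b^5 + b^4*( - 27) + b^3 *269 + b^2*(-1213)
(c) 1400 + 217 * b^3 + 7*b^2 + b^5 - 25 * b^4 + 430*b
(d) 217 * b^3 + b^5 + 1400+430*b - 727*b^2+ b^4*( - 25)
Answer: d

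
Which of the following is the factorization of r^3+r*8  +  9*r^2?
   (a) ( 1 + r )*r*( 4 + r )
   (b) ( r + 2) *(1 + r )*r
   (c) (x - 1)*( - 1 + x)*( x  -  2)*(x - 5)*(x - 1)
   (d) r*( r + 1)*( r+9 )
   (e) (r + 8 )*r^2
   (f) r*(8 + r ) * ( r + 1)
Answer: f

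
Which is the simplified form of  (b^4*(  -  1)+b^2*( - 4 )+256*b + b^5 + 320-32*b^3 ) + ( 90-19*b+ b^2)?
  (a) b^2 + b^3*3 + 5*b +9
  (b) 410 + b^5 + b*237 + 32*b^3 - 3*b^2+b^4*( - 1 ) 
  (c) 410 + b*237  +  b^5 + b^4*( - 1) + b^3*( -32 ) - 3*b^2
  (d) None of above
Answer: c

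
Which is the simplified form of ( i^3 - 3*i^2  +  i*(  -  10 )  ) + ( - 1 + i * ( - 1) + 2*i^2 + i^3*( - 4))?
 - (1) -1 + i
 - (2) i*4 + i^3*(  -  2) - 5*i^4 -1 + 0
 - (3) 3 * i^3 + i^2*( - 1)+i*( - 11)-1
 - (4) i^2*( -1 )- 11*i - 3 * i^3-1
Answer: 4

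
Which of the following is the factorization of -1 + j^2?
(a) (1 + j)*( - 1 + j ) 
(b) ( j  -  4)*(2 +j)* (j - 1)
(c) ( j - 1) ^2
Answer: a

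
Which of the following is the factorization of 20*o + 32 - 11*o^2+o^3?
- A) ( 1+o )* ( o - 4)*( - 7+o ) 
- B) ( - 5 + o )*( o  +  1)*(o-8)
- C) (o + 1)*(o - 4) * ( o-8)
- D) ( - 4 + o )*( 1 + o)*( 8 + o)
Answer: C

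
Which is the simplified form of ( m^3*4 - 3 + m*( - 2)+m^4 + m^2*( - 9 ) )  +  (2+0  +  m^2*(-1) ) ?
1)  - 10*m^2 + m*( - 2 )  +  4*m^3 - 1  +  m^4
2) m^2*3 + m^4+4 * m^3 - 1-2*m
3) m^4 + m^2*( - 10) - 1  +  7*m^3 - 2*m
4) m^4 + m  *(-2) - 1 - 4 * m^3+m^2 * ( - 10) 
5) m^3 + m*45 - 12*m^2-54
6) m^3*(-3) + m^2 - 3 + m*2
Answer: 1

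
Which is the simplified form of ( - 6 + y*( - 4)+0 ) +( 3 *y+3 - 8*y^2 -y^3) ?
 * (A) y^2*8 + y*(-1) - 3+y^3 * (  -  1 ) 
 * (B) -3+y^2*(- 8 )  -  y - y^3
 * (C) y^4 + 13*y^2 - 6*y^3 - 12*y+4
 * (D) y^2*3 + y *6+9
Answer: B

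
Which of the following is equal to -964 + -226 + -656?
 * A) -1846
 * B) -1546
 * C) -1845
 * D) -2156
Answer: A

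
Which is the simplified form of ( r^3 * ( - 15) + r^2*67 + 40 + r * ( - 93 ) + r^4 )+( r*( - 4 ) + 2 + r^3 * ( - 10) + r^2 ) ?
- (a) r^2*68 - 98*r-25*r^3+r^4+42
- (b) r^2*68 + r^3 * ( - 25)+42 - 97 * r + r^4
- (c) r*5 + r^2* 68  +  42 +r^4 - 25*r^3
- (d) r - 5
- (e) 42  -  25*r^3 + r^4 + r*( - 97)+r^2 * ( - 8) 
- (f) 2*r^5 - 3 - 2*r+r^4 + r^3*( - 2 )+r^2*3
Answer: b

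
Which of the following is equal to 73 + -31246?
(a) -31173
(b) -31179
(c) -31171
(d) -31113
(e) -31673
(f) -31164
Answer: a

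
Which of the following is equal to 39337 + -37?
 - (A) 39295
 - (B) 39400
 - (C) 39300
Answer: C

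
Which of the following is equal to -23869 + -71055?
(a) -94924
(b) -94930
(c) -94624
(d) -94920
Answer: a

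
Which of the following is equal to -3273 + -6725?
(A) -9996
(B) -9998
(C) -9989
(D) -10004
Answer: B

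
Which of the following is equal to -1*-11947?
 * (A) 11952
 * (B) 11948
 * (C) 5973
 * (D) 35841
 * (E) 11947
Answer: E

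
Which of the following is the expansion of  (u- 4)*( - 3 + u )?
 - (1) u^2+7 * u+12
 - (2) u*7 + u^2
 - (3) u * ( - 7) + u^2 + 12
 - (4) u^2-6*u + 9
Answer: 3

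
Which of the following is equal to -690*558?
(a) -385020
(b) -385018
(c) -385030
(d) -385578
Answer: a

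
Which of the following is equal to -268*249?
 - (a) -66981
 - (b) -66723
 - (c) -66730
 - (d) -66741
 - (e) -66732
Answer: e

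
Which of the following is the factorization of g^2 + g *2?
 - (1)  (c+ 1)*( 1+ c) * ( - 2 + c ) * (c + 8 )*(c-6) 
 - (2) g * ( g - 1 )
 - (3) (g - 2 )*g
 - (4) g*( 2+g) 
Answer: 4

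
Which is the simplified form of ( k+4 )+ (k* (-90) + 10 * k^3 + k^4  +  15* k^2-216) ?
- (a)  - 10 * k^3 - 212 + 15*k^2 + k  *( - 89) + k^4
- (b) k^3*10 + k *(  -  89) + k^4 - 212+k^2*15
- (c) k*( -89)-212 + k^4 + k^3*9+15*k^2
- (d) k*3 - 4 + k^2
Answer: b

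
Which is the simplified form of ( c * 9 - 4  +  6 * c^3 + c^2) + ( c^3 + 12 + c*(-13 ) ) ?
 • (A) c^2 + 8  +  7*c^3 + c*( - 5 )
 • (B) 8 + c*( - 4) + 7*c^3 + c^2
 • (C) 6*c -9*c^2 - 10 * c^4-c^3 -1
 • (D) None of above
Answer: B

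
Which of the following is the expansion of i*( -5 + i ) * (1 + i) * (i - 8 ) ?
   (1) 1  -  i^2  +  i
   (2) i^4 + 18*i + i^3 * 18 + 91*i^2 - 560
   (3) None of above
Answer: 3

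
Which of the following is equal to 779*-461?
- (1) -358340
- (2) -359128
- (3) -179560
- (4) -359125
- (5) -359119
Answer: 5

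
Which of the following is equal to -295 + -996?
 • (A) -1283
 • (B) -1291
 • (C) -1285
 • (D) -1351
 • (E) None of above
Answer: B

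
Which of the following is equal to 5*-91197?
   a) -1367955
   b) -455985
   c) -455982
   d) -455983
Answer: b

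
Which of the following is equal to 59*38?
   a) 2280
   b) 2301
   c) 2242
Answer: c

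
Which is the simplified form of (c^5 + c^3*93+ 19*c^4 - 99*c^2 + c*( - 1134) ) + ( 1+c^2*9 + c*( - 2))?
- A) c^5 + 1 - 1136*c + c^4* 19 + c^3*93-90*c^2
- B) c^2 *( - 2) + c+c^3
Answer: A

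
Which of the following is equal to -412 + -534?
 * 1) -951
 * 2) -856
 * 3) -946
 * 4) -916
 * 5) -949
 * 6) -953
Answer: 3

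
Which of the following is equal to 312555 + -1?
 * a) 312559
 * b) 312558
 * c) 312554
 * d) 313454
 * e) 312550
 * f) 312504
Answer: c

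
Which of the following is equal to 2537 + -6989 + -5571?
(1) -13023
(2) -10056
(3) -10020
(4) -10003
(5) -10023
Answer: 5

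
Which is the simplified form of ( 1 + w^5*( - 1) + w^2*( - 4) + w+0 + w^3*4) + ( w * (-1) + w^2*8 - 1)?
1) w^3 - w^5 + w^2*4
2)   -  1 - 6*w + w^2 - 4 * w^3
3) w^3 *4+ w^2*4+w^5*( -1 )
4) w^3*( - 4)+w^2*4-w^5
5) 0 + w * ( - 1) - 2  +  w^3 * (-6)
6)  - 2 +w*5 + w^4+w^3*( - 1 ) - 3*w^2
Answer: 3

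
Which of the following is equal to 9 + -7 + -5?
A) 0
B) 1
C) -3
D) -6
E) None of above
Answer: C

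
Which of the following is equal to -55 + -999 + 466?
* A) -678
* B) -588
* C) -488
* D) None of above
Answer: B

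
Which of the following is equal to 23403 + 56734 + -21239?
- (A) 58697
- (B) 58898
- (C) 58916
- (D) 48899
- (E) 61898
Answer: B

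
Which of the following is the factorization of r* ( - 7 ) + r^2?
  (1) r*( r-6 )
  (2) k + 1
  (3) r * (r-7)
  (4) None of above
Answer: 3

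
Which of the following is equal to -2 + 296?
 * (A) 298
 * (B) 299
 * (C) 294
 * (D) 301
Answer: C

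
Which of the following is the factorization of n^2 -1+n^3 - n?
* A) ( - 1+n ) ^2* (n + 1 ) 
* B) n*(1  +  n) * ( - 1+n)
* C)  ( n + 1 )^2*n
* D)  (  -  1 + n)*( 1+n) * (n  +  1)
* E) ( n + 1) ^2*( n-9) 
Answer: D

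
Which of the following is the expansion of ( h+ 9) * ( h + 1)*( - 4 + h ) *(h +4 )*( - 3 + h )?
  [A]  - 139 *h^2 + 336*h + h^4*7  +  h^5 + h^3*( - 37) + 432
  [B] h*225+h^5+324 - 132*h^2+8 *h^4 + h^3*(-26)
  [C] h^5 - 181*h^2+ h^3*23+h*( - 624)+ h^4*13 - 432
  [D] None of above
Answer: A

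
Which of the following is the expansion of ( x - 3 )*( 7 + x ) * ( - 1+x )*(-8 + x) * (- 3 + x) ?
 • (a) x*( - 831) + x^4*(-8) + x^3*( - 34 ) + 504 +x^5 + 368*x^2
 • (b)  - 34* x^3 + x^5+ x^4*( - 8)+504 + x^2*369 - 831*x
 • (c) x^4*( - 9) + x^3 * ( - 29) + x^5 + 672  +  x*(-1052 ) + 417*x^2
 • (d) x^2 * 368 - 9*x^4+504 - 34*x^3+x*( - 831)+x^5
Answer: a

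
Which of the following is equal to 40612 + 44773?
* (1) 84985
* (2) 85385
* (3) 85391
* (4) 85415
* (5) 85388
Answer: 2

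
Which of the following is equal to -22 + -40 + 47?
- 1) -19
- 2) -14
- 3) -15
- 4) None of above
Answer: 3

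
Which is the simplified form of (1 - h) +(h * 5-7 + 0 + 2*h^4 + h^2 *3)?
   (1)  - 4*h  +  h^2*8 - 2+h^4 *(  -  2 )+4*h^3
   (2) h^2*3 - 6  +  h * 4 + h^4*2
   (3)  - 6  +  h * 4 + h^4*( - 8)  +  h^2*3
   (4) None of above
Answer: 2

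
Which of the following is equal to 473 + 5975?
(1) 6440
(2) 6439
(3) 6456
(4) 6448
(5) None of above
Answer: 4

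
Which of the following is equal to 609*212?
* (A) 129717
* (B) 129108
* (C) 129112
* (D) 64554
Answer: B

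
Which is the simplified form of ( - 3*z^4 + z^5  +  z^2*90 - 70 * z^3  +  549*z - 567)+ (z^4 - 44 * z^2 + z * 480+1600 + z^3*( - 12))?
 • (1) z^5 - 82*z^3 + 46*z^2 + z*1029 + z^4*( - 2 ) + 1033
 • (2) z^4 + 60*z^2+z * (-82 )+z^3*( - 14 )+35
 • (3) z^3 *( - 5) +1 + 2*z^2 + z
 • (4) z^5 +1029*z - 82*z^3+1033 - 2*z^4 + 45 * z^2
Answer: 1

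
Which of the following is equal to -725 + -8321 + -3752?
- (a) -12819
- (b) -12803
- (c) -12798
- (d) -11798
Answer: c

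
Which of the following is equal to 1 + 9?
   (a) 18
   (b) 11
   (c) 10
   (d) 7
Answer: c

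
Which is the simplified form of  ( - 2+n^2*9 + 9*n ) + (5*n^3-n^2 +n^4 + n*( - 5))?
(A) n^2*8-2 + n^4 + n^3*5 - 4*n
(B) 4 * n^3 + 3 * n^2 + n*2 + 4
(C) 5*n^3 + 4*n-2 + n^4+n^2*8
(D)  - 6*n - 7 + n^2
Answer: C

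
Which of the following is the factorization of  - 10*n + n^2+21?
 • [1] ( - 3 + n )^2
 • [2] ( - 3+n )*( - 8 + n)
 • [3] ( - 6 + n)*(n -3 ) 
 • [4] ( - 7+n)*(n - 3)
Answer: 4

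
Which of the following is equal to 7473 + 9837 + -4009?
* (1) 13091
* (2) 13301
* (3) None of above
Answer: 2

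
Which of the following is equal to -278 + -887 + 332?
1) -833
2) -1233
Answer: 1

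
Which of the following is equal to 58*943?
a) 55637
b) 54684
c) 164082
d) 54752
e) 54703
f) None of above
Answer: f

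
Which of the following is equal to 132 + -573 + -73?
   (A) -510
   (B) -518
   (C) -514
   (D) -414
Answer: C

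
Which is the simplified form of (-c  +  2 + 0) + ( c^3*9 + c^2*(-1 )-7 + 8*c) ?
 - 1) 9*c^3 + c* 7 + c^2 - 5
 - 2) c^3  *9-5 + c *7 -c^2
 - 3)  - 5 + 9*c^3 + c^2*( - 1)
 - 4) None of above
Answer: 2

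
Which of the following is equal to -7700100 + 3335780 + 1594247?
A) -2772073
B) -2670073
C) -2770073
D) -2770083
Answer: C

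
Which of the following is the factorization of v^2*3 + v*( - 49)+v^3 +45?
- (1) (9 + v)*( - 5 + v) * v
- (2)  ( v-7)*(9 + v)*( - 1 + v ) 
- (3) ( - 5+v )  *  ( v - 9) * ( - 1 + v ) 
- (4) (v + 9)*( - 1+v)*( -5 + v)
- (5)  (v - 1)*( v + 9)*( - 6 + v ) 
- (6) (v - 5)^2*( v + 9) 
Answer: 4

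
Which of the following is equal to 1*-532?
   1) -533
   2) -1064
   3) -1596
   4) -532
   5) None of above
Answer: 4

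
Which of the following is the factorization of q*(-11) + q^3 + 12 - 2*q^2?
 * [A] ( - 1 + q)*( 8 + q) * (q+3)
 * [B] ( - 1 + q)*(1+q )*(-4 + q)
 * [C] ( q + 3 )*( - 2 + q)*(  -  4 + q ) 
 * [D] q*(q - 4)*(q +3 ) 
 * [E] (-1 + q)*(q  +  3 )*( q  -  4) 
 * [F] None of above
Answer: E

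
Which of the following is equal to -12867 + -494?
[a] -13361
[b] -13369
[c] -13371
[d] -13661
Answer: a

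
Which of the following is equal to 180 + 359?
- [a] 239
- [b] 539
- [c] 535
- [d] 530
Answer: b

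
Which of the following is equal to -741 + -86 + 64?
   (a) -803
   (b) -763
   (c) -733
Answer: b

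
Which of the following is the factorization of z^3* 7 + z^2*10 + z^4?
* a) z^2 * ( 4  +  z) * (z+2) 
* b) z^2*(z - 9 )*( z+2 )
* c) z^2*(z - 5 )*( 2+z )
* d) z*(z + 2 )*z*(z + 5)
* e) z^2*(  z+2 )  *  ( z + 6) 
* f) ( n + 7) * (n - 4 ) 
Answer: d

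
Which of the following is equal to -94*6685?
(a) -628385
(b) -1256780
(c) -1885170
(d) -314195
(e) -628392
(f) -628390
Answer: f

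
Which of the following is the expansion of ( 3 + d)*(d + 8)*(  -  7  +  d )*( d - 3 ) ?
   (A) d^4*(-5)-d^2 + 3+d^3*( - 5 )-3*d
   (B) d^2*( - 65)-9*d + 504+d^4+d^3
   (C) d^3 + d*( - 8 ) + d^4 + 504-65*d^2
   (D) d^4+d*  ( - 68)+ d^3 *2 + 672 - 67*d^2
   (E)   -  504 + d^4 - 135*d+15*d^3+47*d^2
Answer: B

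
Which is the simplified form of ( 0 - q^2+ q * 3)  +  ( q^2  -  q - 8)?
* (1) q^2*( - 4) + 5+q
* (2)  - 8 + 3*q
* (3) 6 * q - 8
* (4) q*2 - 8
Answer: 4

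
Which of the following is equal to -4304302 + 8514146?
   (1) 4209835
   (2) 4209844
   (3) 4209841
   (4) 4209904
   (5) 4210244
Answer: 2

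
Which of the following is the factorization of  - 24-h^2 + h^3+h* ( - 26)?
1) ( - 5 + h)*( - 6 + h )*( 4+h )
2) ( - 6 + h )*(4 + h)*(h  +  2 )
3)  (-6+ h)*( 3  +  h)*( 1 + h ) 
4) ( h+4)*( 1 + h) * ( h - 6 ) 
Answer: 4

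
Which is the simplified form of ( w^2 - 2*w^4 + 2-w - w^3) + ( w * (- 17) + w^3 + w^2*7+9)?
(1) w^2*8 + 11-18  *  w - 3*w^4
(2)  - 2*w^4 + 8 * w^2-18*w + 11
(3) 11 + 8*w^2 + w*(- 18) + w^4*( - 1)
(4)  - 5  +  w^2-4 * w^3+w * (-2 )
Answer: 2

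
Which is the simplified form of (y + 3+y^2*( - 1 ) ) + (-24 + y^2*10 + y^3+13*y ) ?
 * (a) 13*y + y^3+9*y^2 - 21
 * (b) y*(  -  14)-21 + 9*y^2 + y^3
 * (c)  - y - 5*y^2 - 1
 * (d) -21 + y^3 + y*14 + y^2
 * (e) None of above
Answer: e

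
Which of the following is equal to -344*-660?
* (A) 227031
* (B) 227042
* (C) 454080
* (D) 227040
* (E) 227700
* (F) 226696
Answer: D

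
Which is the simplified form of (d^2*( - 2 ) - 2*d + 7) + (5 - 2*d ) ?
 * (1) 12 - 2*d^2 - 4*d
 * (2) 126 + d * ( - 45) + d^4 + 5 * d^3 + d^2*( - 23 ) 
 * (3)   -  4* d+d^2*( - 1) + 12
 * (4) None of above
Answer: 1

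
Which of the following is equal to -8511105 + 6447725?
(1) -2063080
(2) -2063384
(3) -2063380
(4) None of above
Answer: 3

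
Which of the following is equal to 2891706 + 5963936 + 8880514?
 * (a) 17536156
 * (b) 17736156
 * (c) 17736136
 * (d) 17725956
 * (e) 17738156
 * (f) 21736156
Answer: b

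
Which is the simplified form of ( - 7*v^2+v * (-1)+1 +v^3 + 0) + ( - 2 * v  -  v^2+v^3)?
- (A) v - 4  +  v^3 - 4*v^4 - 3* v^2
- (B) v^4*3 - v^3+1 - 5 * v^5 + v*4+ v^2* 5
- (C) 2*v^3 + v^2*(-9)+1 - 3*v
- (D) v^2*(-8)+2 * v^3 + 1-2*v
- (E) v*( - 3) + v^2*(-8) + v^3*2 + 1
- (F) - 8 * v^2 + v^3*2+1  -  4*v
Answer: E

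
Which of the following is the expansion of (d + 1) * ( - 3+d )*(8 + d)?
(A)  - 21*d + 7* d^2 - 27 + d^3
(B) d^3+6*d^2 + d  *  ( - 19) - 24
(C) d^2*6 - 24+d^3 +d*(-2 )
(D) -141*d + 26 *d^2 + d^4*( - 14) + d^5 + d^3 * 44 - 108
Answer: B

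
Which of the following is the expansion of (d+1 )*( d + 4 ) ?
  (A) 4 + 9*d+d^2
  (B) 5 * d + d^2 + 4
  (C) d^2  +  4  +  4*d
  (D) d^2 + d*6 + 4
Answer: B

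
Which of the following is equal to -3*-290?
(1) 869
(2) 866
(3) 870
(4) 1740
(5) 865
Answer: 3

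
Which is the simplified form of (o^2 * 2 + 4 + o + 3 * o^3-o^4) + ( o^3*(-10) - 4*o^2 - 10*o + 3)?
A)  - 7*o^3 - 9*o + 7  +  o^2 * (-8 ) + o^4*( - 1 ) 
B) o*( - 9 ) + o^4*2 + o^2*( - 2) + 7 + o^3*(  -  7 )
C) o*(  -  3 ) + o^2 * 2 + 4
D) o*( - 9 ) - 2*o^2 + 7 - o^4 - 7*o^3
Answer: D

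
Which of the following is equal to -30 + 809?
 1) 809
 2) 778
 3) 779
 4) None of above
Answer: 3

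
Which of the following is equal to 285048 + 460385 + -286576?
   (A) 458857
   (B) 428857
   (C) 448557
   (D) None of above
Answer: A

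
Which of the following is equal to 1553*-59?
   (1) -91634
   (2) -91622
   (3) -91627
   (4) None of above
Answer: 3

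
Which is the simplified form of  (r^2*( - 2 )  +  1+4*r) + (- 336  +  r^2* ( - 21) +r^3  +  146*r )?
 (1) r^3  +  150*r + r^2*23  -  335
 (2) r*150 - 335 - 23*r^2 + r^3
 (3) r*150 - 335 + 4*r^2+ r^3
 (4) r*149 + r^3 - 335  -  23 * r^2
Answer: 2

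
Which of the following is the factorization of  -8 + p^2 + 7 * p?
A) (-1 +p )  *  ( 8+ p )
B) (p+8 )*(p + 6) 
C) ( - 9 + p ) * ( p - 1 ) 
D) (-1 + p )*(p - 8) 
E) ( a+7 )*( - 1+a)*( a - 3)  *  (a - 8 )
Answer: A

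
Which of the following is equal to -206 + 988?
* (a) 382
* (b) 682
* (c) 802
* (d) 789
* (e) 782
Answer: e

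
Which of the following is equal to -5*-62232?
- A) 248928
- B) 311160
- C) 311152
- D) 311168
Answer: B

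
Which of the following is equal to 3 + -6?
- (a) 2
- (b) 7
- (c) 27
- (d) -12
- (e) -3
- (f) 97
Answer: e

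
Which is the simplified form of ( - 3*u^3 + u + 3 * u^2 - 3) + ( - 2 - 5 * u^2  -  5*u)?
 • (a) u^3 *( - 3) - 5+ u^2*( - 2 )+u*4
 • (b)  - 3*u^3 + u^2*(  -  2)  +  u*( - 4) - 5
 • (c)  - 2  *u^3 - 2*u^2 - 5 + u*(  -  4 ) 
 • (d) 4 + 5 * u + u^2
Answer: b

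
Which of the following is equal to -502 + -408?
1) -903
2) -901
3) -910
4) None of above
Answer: 3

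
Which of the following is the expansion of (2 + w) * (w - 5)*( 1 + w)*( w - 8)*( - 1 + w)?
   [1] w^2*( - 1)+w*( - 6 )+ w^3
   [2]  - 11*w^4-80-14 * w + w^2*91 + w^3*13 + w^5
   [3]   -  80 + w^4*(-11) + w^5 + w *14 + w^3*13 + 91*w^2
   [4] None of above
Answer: 2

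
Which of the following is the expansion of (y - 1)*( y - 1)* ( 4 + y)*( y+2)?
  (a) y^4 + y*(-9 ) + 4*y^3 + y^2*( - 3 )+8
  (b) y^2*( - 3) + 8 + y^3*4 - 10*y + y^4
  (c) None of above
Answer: b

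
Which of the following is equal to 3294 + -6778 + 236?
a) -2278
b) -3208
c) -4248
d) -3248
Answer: d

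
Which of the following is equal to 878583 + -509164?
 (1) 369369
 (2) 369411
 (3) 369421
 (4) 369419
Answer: 4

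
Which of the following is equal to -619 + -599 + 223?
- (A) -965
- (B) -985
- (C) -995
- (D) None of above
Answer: C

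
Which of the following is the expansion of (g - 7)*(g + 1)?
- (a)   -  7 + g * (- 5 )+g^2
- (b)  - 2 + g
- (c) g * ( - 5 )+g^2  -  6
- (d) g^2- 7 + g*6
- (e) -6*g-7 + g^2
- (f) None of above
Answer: e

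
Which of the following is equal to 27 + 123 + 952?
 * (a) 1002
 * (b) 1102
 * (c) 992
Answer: b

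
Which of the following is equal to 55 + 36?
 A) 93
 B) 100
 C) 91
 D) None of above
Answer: C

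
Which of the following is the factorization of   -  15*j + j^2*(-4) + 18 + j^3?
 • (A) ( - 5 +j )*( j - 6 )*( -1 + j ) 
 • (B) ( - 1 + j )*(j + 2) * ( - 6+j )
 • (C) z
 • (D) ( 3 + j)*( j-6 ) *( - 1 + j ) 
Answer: D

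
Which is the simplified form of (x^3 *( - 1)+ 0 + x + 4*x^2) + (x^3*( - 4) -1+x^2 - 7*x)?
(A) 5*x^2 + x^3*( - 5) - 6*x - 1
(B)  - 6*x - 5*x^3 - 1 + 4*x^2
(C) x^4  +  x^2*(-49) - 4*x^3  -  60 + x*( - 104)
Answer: A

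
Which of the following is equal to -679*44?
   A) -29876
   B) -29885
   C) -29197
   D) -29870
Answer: A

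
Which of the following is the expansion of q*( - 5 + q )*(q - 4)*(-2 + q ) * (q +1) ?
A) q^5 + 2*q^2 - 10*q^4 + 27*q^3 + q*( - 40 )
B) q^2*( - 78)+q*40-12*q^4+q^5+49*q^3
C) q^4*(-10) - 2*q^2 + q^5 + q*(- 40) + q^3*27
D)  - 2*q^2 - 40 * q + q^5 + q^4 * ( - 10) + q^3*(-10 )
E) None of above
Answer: C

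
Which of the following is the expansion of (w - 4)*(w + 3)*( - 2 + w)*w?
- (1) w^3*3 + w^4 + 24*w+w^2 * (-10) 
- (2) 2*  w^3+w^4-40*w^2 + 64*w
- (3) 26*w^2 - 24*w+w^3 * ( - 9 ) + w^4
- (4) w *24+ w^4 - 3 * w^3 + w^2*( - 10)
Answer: 4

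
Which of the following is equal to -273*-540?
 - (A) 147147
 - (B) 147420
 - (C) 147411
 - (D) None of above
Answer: B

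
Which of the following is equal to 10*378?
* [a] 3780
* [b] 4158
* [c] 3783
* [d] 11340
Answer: a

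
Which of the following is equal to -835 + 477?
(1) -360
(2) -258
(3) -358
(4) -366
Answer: 3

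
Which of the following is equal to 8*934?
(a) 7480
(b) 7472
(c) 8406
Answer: b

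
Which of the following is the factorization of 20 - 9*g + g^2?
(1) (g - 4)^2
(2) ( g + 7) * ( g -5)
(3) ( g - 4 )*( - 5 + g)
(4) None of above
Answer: 3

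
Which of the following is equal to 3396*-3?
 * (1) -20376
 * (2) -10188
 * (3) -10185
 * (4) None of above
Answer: 2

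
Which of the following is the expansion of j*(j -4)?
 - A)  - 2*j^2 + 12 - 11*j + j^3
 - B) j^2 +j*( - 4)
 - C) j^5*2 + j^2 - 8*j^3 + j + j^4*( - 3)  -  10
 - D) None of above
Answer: B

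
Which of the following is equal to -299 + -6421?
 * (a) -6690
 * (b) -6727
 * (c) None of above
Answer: c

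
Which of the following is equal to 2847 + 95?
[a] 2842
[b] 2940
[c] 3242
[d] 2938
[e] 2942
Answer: e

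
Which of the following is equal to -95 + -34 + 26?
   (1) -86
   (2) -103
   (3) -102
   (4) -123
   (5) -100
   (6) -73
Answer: 2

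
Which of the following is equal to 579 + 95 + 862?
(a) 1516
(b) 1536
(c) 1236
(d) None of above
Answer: b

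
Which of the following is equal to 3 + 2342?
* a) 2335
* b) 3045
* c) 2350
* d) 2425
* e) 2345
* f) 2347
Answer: e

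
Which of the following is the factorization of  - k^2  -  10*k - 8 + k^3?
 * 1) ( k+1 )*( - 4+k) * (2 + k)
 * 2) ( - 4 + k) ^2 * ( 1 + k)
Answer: 1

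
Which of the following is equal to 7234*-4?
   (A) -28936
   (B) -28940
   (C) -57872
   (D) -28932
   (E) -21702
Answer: A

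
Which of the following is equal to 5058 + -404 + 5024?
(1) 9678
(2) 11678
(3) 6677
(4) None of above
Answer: 1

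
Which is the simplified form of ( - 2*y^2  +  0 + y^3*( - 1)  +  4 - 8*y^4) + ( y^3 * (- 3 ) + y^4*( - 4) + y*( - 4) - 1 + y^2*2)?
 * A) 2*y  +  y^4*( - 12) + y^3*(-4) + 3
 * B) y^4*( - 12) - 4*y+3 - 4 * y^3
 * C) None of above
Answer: B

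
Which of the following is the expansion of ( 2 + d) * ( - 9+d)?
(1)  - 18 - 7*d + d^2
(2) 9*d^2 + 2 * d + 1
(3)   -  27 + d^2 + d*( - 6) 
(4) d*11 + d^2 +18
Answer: 1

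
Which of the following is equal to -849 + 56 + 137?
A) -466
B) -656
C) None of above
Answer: B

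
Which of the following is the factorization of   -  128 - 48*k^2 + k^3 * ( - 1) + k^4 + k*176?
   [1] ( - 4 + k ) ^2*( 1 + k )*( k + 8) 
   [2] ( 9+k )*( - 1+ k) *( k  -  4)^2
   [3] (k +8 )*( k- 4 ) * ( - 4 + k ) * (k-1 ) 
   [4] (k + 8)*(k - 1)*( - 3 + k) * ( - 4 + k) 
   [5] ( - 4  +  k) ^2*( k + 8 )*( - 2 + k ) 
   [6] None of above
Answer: 3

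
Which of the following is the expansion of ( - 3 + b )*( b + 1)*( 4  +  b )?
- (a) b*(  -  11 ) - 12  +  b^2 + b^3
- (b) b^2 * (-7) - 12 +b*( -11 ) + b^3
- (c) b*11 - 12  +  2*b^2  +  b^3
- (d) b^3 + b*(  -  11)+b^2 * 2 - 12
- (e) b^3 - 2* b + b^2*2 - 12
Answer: d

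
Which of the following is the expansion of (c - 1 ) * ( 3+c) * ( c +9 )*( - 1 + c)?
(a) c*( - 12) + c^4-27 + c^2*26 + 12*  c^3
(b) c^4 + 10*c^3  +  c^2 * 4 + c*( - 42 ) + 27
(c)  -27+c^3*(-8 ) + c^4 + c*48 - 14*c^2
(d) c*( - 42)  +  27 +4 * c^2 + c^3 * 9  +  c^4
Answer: b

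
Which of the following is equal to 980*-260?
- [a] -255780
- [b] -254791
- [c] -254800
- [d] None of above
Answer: c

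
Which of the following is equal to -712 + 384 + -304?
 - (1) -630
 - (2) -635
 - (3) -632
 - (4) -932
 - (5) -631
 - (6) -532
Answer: 3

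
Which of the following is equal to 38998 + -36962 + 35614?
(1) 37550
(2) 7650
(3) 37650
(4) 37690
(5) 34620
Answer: 3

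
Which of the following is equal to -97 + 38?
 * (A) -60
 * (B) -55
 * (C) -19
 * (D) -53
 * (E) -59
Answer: E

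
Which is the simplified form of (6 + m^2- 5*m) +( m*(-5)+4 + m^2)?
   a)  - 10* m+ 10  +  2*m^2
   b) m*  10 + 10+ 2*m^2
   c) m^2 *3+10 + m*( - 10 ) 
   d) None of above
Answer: a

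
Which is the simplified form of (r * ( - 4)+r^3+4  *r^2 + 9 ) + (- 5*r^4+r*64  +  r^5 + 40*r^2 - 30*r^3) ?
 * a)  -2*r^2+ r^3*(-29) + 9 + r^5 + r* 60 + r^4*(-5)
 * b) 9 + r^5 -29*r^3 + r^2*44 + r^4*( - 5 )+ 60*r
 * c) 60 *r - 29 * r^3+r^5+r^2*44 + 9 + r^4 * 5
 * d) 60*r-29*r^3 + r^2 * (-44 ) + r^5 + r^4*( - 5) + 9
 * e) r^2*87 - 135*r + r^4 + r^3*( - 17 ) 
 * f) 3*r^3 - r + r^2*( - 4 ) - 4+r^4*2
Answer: b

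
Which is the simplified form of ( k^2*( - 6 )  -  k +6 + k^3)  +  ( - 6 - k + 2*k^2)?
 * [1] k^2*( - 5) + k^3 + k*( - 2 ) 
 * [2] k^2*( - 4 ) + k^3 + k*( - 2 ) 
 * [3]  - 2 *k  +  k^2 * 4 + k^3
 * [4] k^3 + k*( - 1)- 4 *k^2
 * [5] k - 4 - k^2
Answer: 2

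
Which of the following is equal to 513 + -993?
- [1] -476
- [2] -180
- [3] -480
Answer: 3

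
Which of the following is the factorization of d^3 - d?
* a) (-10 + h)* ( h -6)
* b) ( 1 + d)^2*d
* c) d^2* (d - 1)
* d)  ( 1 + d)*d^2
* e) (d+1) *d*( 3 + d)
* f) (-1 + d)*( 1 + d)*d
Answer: f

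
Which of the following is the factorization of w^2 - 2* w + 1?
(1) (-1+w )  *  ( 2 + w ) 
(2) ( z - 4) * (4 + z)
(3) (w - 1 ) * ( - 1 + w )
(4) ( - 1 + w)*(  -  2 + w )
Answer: 3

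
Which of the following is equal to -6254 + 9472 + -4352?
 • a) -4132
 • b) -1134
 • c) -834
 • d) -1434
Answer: b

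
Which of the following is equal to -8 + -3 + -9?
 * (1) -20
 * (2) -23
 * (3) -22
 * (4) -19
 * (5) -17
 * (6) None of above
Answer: 1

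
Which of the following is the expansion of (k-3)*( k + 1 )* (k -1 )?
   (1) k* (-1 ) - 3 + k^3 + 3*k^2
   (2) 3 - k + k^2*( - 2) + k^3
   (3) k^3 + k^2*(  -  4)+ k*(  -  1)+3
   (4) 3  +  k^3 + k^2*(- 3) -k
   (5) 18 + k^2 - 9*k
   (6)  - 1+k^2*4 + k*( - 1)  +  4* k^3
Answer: 4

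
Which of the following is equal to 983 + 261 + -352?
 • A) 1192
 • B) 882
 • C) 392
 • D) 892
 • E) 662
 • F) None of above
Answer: D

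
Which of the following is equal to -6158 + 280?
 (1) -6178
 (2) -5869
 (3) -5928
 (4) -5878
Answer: 4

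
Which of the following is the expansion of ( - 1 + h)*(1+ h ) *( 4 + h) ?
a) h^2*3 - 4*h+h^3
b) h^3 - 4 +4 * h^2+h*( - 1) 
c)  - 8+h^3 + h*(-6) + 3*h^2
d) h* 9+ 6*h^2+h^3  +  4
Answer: b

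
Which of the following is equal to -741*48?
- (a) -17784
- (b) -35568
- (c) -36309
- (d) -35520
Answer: b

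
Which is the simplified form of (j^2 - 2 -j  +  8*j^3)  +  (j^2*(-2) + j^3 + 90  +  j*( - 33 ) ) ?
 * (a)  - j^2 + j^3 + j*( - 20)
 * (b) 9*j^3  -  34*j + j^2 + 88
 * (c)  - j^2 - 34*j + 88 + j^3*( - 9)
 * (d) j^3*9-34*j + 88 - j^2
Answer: d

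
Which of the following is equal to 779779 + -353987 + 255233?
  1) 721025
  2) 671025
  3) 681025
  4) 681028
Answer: 3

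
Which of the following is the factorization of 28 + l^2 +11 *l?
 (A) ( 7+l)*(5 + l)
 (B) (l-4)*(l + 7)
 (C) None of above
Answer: C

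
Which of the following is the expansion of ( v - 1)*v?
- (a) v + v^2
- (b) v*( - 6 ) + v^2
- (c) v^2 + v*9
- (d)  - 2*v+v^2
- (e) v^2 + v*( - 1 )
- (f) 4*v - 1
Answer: e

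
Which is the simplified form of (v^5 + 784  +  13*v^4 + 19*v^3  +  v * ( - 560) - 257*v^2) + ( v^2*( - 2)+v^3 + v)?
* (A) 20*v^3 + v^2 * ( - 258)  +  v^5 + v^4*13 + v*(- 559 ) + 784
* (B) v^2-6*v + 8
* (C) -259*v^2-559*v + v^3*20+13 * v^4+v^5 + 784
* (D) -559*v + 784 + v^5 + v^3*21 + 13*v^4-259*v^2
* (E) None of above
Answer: C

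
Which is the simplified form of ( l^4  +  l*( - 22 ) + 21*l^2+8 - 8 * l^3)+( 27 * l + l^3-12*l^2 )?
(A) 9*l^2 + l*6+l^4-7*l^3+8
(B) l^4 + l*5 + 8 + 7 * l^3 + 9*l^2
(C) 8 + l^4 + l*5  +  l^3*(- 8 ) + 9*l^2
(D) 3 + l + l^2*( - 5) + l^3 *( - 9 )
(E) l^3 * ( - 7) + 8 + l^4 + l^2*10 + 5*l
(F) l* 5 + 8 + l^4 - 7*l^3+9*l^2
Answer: F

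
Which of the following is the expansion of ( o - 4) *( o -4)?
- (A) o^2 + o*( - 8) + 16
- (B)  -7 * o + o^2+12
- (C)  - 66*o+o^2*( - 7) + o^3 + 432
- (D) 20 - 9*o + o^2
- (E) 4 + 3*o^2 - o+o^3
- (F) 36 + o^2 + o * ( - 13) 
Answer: A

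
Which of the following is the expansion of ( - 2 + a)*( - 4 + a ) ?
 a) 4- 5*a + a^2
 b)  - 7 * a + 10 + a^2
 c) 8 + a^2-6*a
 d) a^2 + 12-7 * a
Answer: c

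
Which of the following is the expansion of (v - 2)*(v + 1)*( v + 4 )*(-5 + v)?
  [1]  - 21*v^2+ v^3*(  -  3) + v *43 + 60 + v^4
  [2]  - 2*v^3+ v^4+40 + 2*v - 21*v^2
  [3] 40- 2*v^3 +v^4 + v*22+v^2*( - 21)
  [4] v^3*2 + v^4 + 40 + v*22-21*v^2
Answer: 3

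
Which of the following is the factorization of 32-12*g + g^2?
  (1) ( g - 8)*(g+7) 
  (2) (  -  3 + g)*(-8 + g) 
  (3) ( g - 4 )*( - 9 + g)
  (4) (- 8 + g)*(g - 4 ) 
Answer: 4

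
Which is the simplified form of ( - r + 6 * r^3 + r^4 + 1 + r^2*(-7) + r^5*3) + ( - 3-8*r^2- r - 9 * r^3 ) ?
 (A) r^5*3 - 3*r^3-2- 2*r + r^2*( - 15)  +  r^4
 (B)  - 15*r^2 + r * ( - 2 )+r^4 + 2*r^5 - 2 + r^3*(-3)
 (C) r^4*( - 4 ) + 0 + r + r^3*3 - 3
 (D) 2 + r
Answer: A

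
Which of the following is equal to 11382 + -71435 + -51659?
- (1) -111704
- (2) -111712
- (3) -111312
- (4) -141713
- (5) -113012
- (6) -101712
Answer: 2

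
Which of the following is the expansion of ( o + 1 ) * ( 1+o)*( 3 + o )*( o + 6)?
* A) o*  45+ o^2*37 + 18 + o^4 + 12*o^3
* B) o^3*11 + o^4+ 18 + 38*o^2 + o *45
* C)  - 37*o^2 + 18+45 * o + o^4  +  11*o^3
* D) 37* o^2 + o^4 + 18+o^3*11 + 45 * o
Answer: D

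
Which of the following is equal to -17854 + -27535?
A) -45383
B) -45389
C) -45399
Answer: B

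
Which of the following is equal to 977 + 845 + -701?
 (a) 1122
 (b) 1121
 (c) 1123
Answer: b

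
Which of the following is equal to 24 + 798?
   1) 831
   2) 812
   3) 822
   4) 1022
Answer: 3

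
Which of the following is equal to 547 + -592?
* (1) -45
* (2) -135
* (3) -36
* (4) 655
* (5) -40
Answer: 1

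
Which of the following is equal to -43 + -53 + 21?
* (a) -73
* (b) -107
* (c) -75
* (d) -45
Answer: c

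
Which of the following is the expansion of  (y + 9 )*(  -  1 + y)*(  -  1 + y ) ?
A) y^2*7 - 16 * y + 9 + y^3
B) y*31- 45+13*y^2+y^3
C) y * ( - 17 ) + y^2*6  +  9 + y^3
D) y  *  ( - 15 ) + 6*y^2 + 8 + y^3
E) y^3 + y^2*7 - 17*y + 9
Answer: E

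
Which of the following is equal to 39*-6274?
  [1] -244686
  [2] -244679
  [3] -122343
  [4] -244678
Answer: 1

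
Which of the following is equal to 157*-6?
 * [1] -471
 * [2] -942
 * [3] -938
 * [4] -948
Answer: 2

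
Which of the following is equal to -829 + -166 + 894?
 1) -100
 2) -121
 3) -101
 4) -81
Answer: 3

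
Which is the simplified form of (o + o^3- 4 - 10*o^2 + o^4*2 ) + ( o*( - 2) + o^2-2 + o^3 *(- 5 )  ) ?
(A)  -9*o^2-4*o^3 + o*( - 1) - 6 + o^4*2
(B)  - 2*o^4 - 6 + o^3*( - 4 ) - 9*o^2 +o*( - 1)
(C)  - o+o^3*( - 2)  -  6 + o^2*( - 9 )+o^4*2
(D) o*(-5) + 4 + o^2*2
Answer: A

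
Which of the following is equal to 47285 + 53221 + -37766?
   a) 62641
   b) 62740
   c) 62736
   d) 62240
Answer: b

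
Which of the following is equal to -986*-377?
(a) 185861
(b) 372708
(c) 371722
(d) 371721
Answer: c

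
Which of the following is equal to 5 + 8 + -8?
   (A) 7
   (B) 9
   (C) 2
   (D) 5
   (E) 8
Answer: D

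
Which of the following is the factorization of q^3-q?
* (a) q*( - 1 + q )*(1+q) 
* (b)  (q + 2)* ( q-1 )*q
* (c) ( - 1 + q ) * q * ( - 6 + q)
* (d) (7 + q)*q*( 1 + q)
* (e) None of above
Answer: a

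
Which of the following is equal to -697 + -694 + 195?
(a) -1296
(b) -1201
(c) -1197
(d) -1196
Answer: d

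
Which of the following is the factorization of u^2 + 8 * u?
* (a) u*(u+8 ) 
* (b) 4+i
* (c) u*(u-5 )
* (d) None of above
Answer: a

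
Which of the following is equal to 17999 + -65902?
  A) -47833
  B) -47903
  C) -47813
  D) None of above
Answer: B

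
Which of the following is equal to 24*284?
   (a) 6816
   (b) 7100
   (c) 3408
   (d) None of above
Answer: a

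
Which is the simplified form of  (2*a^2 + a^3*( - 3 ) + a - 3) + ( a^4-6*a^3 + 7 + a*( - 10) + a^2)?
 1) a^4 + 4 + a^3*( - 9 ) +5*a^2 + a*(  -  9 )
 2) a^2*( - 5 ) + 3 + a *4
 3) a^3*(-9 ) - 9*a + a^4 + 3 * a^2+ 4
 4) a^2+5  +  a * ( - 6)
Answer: 3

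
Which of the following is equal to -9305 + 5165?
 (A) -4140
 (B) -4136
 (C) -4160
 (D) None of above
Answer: A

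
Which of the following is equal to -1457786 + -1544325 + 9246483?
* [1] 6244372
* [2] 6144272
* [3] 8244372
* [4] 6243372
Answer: 1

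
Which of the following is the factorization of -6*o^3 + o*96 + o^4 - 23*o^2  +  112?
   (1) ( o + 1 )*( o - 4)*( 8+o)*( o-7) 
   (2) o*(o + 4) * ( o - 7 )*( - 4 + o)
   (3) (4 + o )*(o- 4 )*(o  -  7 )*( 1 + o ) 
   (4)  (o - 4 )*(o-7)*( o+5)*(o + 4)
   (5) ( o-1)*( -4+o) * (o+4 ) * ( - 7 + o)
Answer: 3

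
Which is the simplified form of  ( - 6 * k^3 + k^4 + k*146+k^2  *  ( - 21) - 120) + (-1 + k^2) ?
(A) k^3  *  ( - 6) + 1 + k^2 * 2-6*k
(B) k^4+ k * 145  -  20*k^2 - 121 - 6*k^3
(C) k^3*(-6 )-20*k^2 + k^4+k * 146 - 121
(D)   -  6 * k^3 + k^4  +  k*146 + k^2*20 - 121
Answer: C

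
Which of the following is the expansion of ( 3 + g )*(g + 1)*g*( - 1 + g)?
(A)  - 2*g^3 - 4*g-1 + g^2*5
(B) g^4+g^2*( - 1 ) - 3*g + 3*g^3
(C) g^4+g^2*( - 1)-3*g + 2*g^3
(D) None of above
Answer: B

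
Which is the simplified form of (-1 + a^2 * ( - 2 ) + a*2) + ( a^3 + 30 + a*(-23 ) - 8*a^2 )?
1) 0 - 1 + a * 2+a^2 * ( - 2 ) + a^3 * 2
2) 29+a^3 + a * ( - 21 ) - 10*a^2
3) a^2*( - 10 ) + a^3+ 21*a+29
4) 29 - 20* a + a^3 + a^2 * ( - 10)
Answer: 2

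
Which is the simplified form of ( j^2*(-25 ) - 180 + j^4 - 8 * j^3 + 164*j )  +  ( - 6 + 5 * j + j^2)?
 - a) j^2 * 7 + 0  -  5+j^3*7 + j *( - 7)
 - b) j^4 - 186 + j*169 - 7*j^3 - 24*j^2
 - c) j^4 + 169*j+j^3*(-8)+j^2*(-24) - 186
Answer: c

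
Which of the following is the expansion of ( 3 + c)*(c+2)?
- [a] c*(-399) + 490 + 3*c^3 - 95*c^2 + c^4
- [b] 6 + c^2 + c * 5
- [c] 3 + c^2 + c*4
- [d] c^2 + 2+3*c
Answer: b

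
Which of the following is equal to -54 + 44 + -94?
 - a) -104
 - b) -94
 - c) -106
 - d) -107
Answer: a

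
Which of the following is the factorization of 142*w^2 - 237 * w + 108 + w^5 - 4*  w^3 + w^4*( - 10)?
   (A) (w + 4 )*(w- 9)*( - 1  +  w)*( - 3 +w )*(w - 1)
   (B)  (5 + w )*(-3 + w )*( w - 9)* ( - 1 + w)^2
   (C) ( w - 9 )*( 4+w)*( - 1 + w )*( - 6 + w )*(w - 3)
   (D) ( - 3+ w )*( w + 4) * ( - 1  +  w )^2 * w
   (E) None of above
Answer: A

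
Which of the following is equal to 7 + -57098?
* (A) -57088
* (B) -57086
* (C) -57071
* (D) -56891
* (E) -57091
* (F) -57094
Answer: E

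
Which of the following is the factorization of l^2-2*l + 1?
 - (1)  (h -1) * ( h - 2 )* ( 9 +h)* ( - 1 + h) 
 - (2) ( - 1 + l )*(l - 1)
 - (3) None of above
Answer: 2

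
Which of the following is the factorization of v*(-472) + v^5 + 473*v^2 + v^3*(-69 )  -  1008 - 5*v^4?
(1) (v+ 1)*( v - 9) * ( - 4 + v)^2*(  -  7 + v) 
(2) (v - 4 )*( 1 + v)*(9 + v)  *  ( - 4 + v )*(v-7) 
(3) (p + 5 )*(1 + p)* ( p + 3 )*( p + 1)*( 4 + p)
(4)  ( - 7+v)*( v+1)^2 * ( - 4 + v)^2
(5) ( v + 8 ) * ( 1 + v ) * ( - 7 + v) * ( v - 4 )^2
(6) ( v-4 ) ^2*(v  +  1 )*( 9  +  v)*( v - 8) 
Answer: 2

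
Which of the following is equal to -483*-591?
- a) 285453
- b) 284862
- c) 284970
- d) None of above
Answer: a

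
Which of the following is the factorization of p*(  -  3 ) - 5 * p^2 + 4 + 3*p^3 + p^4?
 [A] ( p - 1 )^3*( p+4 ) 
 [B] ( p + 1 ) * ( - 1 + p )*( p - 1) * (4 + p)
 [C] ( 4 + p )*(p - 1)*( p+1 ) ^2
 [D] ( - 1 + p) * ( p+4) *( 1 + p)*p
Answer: B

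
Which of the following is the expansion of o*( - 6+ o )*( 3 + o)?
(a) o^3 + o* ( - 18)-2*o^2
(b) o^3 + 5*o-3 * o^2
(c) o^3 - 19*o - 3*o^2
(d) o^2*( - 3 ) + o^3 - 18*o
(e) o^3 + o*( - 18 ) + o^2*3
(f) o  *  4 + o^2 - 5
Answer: d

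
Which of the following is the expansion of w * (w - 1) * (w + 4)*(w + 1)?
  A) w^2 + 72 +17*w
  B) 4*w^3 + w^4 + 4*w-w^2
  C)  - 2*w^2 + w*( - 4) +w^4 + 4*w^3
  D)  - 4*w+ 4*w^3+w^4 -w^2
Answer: D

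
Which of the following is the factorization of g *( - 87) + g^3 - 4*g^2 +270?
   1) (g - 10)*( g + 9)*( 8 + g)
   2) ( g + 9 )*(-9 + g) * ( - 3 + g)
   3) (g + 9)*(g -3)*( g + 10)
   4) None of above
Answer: 4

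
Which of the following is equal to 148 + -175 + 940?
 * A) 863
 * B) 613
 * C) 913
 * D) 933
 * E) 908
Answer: C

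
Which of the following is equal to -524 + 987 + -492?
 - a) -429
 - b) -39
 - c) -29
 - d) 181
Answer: c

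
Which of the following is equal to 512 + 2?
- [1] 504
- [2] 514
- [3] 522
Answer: 2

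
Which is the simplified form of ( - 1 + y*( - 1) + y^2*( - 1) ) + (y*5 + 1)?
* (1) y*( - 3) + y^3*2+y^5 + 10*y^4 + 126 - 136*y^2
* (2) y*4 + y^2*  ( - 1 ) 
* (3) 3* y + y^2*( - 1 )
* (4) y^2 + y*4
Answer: 2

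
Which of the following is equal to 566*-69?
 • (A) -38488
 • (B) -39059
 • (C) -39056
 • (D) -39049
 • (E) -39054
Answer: E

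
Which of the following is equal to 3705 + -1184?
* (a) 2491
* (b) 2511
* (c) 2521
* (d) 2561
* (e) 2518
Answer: c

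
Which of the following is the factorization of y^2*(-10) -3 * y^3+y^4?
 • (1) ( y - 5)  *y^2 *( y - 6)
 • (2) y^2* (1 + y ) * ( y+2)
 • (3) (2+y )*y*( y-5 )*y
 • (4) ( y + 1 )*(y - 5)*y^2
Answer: 3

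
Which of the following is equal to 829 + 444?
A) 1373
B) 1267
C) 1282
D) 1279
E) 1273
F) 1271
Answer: E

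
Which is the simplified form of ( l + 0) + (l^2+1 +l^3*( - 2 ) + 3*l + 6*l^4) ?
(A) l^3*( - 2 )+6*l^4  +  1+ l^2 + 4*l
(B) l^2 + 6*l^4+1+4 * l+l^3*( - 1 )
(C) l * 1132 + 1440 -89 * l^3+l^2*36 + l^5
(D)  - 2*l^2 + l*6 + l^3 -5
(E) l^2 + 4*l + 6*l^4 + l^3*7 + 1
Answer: A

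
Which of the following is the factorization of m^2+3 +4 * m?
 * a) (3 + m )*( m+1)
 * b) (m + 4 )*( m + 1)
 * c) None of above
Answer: a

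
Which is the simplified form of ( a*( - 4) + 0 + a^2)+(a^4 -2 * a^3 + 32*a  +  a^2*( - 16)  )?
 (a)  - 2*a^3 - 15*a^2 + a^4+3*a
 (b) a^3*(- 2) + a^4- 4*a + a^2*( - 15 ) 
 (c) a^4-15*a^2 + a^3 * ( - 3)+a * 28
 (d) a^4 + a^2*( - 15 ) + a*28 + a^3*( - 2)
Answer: d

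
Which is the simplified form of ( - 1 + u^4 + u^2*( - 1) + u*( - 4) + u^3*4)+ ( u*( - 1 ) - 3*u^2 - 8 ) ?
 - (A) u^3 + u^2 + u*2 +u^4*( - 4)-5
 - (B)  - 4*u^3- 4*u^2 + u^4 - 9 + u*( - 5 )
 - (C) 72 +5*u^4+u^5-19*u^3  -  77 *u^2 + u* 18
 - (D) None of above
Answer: D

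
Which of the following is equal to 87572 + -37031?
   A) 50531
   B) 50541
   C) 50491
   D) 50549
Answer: B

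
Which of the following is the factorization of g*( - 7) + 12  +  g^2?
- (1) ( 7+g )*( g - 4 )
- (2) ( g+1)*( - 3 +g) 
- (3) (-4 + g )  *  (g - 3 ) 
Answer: 3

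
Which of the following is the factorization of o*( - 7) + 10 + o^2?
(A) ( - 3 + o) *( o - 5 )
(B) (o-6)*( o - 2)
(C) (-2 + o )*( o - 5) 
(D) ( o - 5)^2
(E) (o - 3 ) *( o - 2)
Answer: C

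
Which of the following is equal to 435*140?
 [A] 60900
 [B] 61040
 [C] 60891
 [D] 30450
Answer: A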